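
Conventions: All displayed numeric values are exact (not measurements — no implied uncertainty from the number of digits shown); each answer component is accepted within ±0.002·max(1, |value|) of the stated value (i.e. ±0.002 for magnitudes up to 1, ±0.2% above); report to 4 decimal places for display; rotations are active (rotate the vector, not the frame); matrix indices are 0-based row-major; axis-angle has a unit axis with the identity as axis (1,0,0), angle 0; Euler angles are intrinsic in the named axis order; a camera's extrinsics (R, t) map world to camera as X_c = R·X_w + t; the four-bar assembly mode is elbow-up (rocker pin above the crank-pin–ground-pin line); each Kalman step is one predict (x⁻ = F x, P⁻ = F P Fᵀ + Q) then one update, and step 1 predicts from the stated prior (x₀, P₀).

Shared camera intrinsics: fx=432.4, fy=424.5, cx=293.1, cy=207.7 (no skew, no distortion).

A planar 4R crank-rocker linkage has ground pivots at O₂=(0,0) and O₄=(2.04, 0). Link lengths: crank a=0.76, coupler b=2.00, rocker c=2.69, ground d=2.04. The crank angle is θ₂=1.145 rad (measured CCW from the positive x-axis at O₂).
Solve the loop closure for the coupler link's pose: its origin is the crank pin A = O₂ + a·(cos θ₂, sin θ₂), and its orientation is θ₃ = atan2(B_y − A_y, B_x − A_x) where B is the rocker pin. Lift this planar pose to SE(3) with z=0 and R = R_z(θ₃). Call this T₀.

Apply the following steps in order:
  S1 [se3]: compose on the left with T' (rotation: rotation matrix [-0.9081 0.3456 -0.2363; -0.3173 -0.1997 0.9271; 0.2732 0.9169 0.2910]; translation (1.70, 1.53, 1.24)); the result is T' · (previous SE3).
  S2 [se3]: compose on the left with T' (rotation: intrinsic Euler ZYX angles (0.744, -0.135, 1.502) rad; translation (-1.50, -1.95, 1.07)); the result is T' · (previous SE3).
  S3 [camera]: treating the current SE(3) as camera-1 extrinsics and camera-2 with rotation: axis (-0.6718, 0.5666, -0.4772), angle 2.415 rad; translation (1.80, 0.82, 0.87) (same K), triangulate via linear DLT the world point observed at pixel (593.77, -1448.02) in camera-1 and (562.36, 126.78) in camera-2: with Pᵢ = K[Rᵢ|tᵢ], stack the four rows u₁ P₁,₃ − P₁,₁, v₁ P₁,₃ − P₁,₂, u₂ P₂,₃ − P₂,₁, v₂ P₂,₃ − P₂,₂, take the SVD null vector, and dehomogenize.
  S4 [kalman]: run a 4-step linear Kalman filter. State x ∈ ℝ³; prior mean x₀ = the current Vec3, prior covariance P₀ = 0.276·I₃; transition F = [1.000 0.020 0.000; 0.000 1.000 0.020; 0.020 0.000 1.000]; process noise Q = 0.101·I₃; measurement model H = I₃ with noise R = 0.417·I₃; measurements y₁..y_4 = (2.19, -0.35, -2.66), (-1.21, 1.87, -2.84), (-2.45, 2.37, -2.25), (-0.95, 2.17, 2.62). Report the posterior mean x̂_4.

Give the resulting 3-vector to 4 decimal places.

source (fourbar_fk): coupler pose = R=[0.3998 -0.9166 0.0000; 0.9166 0.3998 0.0000; 0.0000 0.0000 1.0000], t=(0.3139, 0.6921, 0.0000)
after S1 (compose_se3): R=[-0.0462 0.9706 -0.2363; -0.3099 0.2110 0.9271; 0.9497 0.1161 0.2910], t=(1.6541, 1.2922, 1.9604)
after S2 (compose_se3): R=[0.6465 0.7546 -0.1124; -0.7215 0.5569 -0.4114; -0.2479 0.3471 0.9045], t=(0.8293, -2.3433, 2.7036)
after S3 (triangulate): (1.7480, -1.6840, -0.6523)
after S4 (kf_track): (-0.6907, 1.4368, -0.2898)

result = (-0.6907, 1.4368, -0.2898)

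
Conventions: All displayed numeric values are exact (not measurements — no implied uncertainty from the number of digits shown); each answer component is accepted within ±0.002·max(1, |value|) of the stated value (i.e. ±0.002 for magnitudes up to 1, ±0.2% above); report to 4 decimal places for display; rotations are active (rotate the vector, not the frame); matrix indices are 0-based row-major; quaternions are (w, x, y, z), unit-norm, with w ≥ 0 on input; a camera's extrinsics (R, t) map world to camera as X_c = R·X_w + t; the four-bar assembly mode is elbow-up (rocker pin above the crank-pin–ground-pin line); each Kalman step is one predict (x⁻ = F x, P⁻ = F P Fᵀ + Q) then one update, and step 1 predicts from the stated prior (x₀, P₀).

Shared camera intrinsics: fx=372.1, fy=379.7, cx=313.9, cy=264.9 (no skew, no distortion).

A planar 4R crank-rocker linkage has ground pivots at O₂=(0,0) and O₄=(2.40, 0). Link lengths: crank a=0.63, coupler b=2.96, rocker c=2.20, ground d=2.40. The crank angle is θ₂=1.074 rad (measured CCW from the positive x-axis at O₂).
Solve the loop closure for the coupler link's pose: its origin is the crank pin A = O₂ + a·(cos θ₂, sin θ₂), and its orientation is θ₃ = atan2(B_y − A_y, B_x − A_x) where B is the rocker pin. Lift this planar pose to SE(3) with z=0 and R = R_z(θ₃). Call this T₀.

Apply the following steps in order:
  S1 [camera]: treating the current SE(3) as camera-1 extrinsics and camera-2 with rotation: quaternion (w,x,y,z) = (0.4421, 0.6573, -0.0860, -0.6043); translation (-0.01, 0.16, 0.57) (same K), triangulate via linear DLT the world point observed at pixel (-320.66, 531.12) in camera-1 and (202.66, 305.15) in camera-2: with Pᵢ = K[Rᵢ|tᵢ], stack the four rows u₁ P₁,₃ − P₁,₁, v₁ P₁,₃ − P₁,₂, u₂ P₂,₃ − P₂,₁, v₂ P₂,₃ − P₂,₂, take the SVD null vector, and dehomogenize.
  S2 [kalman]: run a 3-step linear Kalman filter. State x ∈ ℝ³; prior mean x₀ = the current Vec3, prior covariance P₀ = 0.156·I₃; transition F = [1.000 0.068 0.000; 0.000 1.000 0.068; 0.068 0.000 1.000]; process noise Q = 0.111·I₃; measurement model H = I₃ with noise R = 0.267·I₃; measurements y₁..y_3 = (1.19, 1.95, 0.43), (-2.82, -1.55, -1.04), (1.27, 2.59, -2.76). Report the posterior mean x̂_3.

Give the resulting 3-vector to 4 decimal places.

result = (-0.1136, 1.1895, -1.4365)

source (fourbar_fk): coupler pose = R=[0.8386 -0.5448 0.0000; 0.5448 0.8386 0.0000; 0.0000 0.0000 1.0000], t=(0.3003, 0.5538, 0.0000)
after S1 (triangulate): (-1.2687, 0.7344, 0.6824)
after S2 (kf_track): (-0.1136, 1.1895, -1.4365)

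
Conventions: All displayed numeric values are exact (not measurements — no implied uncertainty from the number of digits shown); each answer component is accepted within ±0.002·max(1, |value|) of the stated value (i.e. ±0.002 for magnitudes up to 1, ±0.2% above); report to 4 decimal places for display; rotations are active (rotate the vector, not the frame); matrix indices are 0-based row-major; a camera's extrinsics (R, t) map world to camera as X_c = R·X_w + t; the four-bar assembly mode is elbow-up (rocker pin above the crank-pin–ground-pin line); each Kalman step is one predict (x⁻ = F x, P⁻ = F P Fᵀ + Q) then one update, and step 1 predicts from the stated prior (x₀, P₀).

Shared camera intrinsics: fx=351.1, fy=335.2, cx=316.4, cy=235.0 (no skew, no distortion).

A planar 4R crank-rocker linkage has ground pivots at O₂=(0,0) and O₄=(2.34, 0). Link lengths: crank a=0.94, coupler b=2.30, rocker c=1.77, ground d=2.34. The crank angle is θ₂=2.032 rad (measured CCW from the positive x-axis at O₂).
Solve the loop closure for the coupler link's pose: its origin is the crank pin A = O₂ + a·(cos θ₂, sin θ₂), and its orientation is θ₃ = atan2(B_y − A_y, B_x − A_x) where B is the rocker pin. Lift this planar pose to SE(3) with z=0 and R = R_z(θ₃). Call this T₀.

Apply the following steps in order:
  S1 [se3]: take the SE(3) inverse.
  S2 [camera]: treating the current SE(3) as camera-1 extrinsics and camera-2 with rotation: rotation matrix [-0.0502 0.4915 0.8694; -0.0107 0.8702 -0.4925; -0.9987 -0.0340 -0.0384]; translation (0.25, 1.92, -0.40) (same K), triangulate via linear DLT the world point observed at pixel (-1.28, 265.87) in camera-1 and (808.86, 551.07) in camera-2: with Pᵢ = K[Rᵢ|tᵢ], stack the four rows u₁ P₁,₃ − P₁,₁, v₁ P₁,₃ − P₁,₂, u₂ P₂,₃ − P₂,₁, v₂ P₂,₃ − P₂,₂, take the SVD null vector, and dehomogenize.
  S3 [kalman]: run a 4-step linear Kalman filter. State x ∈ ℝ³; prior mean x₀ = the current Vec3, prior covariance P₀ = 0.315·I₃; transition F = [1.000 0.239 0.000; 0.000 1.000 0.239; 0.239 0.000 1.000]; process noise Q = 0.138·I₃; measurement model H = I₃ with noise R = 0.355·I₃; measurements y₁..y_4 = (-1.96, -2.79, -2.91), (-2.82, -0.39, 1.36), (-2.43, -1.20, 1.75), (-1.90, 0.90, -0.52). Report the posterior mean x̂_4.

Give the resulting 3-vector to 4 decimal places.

source (fourbar_fk): coupler pose = R=[0.9343 -0.3565 0.0000; 0.3565 0.9343 0.0000; 0.0000 0.0000 1.0000], t=(-0.4183, 0.8418, 0.0000)
after S1 (invert_se3): R=[0.9343 0.3565 0.0000; -0.3565 0.9343 0.0000; 0.0000 0.0000 1.0000], t=(0.0907, -0.9356, 0.0000)
after S2 (triangulate): (-1.9932, 0.4176, 1.7933)
after S3 (kf_track): (-2.2688, -0.0068, -0.2201)

result = (-2.2688, -0.0068, -0.2201)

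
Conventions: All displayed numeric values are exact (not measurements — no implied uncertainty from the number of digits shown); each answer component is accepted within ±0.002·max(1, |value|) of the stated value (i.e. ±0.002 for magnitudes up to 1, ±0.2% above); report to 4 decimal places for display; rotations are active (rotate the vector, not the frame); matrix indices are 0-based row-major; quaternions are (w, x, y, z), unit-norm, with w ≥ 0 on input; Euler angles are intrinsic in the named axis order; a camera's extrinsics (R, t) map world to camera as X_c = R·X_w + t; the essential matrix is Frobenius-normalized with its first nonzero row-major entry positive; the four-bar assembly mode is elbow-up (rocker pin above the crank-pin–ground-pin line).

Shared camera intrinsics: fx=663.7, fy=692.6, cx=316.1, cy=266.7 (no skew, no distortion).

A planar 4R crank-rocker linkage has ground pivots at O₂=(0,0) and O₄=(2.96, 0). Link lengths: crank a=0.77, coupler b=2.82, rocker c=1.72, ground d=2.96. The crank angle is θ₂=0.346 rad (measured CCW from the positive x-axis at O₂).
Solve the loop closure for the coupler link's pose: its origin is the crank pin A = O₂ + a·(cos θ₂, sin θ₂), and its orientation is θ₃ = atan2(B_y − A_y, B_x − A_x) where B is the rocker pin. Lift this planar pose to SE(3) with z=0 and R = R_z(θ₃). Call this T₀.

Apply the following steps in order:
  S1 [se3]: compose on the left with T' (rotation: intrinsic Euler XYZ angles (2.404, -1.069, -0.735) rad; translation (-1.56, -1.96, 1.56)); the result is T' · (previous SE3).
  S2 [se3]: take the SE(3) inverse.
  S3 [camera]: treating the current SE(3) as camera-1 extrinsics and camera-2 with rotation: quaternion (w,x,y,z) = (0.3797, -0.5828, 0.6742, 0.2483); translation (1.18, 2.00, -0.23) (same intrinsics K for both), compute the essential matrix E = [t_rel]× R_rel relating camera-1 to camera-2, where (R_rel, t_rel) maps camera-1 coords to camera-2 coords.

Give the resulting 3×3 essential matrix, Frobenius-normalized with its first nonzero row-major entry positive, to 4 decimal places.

source (fourbar_fk): coupler pose = R=[0.8579 -0.5138 0.0000; 0.5138 0.8579 0.0000; 0.0000 0.0000 1.0000], t=(0.7244, 0.2611, 0.0000)
after S1 (compose_se3): R=[0.4719 0.0934 -0.8767; -0.4347 -0.8405 -0.3235; -0.7670 0.5338 -0.3560], t=(-1.2173, -2.1639, 0.9013)
after S2 (invert_se3): R=[0.4719 -0.4347 -0.7670; 0.0934 -0.8405 0.5338; -0.8767 -0.3235 -0.3560], t=(0.3250, -2.1862, -1.4464)
after S3 (essential): [0.1204 -0.1492 0.4193; -0.0482 0.2236 -0.4897; -0.6252 -0.3225 -0.0224]

matrix = [0.1204 -0.1492 0.4193; -0.0482 0.2236 -0.4897; -0.6252 -0.3225 -0.0224]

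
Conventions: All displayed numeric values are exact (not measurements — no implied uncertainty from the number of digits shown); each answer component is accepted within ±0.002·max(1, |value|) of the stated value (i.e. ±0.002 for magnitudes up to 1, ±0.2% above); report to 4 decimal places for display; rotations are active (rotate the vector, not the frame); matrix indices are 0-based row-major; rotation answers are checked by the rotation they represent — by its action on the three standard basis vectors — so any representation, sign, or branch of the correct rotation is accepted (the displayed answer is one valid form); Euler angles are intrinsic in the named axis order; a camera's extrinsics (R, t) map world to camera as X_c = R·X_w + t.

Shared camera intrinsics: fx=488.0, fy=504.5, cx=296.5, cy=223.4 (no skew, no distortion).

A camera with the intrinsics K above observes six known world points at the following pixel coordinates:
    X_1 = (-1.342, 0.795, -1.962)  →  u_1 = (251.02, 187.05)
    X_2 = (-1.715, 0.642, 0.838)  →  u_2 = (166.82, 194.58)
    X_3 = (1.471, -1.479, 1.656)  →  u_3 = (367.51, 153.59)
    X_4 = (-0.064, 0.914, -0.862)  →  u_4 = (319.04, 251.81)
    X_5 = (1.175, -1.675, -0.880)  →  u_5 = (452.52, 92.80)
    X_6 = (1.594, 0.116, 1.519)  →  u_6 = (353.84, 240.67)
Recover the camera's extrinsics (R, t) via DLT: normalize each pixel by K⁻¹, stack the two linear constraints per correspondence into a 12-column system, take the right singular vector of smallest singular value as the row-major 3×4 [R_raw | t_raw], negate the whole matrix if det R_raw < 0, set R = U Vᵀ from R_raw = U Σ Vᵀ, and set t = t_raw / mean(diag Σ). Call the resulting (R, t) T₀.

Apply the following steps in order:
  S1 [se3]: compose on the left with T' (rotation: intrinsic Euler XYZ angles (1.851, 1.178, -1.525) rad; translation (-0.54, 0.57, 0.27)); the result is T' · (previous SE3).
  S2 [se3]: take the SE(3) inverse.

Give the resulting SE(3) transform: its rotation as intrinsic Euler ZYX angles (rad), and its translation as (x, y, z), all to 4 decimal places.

rotation (euler_zyx) = (0.3605, -1.0485, -0.9372), translation = (-2.1565, 1.2592, -5.3296)

source (pnp_recover): camera pose = R=[0.8740 -0.2867 -0.3923; 0.3386 0.9385 0.0683; 0.3485 -0.1925 0.9173], t=(0.2400, -0.4600, 6.6201)
after S1 (compose_se3): R=[0.4668 0.1759 0.8667; 0.4447 0.8004 -0.4020; -0.7644 0.5731 0.2953], t=(5.4042, -2.1912, -0.7960)
after S2 (invert_se3): R=[0.4668 0.4447 -0.7644; 0.1759 0.8004 0.5731; 0.8667 -0.4020 0.2953], t=(-2.1565, 1.2592, -5.3296)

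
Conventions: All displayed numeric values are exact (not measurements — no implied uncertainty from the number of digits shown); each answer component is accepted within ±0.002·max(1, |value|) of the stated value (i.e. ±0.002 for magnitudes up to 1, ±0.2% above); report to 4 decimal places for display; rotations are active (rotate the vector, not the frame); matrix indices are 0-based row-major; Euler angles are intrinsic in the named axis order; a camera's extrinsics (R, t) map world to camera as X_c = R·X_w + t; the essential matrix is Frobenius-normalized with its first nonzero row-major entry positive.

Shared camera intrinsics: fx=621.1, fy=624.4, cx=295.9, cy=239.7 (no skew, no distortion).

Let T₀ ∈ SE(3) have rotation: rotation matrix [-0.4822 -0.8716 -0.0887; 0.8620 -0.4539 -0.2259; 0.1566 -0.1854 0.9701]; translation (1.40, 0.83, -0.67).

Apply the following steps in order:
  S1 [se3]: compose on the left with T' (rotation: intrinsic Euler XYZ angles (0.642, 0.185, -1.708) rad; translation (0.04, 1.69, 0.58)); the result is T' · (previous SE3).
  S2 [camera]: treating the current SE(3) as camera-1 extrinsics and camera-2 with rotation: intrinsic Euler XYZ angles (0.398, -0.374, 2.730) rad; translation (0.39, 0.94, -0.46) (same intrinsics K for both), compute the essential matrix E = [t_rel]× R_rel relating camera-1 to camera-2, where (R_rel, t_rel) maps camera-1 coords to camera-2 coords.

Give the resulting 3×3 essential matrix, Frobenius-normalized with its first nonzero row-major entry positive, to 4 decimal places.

matrix = [0.4423 -0.0009 -0.4362; 0.3835 -0.0758 0.5509; -0.3924 0.0276 0.0551]

after S1 (compose_se3): R=[0.9329 -0.3589 -0.0296; 0.2973 0.8139 -0.4992; 0.2032 0.4569 0.8660], t=(0.5367, 0.9522, -0.9388)
after S2 (essential): [0.4423 -0.0009 -0.4362; 0.3835 -0.0758 0.5509; -0.3924 0.0276 0.0551]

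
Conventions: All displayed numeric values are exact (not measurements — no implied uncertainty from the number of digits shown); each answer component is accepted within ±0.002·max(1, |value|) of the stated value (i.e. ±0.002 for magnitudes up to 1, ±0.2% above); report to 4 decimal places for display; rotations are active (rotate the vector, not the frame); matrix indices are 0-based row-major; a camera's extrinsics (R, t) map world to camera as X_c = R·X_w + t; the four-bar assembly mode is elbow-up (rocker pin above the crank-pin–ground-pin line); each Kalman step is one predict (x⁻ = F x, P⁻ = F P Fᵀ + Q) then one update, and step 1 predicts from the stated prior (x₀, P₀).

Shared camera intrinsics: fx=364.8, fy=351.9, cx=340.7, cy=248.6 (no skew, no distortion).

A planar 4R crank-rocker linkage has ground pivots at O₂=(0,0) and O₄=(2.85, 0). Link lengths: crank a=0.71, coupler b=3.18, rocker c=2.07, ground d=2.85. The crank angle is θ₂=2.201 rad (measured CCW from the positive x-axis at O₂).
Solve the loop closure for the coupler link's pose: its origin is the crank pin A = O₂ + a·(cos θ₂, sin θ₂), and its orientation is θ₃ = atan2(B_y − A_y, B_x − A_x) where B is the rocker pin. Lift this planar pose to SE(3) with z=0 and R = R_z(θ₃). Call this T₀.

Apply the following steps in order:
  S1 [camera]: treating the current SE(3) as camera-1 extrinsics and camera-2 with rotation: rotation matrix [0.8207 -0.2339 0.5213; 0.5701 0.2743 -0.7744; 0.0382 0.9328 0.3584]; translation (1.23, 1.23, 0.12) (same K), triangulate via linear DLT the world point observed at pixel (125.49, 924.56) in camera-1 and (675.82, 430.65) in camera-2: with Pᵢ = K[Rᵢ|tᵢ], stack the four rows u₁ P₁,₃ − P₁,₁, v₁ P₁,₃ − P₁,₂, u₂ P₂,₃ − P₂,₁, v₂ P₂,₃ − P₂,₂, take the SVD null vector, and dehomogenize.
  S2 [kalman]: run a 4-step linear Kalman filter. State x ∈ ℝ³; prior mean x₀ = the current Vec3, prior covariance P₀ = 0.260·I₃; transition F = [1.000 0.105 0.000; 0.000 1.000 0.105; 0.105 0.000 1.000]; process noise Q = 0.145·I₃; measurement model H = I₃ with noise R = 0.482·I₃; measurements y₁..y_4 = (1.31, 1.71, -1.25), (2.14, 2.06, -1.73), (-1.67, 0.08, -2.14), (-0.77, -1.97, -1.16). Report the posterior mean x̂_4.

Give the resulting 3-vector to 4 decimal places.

result = (-0.2076, -0.3833, -1.2995)

source (fourbar_fk): coupler pose = R=[0.8901 -0.4558 0.0000; 0.4558 0.8901 0.0000; 0.0000 0.0000 1.0000], t=(-0.4184, 0.5736, 0.0000)
after S1 (triangulate): (0.5197, 1.6062, 1.1662)
after S2 (kf_track): (-0.2076, -0.3833, -1.2995)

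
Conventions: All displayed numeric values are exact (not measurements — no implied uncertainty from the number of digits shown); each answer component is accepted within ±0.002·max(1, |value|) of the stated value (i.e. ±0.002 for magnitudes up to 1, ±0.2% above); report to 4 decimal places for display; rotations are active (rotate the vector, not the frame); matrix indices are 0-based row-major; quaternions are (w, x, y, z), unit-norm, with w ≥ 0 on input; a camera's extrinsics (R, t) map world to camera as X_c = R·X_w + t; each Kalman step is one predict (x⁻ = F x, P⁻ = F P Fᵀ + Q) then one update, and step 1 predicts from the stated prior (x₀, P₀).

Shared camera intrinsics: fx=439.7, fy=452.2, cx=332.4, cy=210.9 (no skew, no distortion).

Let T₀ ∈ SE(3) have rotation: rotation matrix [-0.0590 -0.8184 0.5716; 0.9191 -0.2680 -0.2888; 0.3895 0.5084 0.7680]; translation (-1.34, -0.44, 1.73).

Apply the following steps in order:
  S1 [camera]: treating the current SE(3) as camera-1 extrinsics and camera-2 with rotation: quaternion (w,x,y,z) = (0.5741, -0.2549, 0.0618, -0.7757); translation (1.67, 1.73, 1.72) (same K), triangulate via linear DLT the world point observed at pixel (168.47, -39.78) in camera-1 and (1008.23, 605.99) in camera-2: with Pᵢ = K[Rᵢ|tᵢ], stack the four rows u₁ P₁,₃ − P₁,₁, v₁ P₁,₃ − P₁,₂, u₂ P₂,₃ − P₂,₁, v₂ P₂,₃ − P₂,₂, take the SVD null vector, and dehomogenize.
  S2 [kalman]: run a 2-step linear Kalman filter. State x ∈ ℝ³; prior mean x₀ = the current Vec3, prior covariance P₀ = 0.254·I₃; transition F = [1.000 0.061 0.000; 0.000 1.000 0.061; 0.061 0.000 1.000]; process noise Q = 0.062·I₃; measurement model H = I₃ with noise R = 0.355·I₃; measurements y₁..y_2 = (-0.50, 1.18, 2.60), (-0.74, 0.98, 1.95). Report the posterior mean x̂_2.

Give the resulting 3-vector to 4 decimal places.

result = (-0.5917, 1.3182, 2.0925)

after S1 (triangulate): (-0.7129, 1.4826, 1.9684)
after S2 (kf_track): (-0.5917, 1.3182, 2.0925)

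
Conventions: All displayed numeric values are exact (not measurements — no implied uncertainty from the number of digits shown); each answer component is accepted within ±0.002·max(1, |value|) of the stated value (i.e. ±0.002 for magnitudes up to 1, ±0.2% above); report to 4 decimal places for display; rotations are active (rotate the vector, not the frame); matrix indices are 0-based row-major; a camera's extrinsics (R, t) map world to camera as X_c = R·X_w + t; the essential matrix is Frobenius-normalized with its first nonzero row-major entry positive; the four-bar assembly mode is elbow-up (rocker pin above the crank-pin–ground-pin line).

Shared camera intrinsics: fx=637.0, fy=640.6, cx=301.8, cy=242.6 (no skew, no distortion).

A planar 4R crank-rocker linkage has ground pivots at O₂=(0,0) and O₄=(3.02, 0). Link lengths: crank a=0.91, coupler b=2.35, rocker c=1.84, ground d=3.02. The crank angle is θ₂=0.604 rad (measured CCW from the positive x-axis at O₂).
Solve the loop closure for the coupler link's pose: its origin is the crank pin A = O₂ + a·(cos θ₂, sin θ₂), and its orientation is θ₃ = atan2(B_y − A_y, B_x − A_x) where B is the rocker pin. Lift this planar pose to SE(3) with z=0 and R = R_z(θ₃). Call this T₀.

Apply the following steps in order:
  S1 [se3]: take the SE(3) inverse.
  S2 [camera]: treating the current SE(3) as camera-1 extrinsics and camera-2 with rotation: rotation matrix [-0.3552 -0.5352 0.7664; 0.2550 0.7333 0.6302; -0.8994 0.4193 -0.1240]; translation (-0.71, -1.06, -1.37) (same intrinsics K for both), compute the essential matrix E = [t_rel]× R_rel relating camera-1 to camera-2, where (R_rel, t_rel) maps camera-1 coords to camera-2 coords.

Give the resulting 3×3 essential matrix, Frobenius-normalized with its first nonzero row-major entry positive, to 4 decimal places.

matrix = [0.4307 0.1389 0.3778; 0.1343 0.4728 -0.4848; -0.3314 -0.2221 -0.1290]

source (fourbar_fk): coupler pose = R=[0.8340 -0.5518 0.0000; 0.5518 0.8340 0.0000; 0.0000 0.0000 1.0000], t=(0.7490, 0.5168, 0.0000)
after S1 (invert_se3): R=[0.8340 0.5518 0.0000; -0.5518 0.8340 0.0000; 0.0000 0.0000 1.0000], t=(-0.9098, -0.0177, 0.0000)
after S2 (essential): [0.4307 0.1389 0.3778; 0.1343 0.4728 -0.4848; -0.3314 -0.2221 -0.1290]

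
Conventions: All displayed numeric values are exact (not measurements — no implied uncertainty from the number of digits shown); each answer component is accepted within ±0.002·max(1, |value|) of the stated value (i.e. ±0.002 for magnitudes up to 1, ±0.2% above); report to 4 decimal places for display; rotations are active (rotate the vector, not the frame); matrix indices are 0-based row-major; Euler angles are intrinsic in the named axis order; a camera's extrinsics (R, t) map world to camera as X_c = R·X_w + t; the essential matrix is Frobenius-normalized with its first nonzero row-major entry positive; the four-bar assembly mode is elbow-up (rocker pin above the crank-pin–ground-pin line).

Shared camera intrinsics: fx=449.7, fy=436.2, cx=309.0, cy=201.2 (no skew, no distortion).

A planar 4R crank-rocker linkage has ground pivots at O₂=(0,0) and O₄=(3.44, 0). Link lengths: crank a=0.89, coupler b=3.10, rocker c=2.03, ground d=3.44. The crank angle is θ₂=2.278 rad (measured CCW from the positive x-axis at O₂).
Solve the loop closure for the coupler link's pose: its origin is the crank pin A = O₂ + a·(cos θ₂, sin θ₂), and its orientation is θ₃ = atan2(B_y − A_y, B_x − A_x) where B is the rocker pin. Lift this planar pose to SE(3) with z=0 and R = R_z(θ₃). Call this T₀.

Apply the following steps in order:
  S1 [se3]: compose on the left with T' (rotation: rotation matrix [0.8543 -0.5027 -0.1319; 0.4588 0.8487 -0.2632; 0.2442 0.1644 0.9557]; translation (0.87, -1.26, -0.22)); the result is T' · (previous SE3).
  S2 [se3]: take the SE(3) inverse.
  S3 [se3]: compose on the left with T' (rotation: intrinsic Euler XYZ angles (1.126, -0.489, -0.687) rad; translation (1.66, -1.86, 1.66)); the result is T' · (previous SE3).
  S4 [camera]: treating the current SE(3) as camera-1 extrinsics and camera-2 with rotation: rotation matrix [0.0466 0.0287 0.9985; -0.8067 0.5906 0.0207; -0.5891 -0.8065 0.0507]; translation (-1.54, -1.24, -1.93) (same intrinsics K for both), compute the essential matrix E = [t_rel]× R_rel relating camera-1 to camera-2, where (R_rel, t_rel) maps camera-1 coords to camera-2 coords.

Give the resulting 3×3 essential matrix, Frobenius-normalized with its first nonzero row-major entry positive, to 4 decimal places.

source (fourbar_fk): coupler pose = R=[0.9429 -0.3331 0.0000; 0.3331 0.9429 0.0000; 0.0000 0.0000 1.0000], t=(-0.5782, 0.6766, 0.0000)
after S1 (compose_se3): R=[0.6381 -0.7586 -0.1319; 0.7153 0.6474 -0.2632; 0.2850 0.0736 0.9557], t=(0.0359, -0.9511, -0.2500)
after S2 (invert_se3): R=[0.6381 0.7153 0.2850; -0.7586 0.6474 0.0736; -0.1319 -0.2632 0.9557], t=(0.7287, 0.6614, -0.0067)
after S3 (compose_se3): R=[0.0727 0.9743 -0.2132; -0.3266 -0.1787 -0.9281; -0.9424 0.1371 0.3052], t=(2.5308, -2.2503, 1.9005)
after S4 (essential): [0.4283 -0.1465 -0.2304; -0.4123 0.1460 0.2253; -0.3442 -0.5493 -0.2825]

matrix = [0.4283 -0.1465 -0.2304; -0.4123 0.1460 0.2253; -0.3442 -0.5493 -0.2825]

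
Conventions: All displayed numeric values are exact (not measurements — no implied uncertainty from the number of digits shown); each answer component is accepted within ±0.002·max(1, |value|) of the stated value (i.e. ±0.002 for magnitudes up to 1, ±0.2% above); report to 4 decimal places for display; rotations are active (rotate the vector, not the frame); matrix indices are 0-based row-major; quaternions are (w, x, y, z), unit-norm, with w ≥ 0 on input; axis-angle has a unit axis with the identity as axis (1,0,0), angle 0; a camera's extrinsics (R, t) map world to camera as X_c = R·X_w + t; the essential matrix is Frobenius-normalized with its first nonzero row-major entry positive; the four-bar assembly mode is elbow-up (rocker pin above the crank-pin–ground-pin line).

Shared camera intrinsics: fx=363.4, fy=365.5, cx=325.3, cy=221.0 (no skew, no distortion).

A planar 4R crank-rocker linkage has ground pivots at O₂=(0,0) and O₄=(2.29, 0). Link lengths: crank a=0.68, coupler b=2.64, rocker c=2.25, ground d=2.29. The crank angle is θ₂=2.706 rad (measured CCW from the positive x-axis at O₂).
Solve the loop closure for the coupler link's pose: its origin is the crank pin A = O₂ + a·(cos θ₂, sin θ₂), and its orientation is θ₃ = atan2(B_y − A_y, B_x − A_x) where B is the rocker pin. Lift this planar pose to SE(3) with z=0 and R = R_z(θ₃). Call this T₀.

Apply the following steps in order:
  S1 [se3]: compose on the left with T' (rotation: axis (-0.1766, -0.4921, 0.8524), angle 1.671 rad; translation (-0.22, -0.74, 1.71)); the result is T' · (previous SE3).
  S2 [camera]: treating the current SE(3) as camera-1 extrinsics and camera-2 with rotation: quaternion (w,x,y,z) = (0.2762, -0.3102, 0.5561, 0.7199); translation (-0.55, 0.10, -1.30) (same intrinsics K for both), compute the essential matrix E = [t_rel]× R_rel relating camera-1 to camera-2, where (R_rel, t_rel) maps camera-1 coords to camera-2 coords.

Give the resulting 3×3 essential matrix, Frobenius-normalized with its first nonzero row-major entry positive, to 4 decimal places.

matrix = [0.2993 -0.2580 -0.5249; 0.4839 0.1900 0.3472; -0.4194 0.0082 0.0395]

source (fourbar_fk): coupler pose = R=[0.7459 -0.6661 0.0000; 0.6661 0.7459 0.0000; 0.0000 0.0000 1.0000], t=(-0.6165, 0.2869, 0.0000)
after S1 (compose_se3): R=[-0.5503 -0.5176 -0.6552; 0.8148 -0.5045 -0.2857; -0.1827 -0.6911 0.6993], t=(-0.3954, -1.2741, 1.3274)
after S2 (essential): [0.2993 -0.2580 -0.5249; 0.4839 0.1900 0.3472; -0.4194 0.0082 0.0395]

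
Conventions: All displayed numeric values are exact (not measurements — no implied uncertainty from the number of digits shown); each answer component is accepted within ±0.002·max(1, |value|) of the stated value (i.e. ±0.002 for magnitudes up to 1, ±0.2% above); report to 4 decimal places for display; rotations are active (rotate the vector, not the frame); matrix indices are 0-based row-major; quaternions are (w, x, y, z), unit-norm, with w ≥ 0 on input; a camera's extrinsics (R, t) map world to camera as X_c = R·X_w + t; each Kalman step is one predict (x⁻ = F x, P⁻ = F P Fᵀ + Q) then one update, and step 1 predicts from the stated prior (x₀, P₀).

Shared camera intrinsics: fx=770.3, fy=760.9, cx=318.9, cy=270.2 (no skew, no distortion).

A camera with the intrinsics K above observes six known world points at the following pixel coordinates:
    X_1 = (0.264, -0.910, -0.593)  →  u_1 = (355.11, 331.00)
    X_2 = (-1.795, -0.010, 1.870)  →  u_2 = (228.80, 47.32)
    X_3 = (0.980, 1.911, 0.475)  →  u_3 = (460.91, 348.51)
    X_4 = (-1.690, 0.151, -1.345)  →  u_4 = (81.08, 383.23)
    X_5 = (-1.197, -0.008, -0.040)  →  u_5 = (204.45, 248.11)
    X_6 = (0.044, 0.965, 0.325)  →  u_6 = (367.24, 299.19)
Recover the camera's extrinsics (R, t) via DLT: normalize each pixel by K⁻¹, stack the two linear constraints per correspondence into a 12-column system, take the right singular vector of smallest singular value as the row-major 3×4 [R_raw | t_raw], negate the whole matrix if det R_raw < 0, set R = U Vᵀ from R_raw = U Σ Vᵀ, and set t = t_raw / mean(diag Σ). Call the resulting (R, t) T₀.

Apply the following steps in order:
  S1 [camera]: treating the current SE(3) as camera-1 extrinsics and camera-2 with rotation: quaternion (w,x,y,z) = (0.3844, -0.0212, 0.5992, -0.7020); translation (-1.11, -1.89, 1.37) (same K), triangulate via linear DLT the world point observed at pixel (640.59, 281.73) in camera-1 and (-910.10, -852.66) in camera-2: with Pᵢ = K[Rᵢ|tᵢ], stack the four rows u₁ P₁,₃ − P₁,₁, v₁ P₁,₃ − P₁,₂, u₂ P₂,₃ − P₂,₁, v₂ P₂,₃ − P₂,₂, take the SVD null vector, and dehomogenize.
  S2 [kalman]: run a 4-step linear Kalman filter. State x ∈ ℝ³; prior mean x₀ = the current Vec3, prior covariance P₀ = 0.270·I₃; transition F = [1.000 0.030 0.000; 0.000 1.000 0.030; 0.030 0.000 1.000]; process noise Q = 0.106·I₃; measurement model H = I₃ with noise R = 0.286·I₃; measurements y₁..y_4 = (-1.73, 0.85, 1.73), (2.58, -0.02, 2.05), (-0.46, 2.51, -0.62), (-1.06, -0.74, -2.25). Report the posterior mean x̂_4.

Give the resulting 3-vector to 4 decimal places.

result = (-0.2740, 0.2607, -0.7308)

source (pnp_recover): camera pose = R=[0.9368 0.0506 0.3462; 0.2995 0.3955 -0.8683; -0.1808 0.9171 0.3553], t=(0.2300, 0.1500, 5.9007)
after S1 (triangulate): (1.7065, -1.5291, -0.0082)
after S2 (kf_track): (-0.2740, 0.2607, -0.7308)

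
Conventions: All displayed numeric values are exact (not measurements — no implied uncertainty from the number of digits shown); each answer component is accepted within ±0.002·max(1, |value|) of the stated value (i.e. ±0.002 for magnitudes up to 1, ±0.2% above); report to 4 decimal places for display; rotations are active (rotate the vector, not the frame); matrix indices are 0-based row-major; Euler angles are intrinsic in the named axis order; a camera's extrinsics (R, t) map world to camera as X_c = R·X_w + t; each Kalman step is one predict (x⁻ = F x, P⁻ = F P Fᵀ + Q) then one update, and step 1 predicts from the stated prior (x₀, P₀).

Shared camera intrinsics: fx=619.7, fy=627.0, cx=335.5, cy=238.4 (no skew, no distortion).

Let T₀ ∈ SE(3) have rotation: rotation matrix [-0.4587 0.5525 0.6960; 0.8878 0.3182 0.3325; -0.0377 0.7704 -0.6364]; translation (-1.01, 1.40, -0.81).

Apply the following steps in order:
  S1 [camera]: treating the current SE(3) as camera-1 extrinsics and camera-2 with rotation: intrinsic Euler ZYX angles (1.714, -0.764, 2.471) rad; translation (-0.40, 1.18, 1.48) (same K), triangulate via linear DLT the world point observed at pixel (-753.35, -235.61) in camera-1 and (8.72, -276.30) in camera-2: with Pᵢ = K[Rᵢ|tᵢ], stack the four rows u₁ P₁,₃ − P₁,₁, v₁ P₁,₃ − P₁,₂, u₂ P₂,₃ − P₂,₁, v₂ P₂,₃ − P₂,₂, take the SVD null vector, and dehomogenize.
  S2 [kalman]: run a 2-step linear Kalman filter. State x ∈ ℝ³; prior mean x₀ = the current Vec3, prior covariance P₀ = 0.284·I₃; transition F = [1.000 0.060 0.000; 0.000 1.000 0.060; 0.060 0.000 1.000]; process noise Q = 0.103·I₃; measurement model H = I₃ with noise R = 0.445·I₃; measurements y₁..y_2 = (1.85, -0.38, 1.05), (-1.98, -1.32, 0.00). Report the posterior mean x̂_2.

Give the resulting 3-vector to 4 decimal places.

result = (-0.8207, -0.5382, -0.3114)

after S1 (triangulate): (-1.6706, 0.4360, -1.7172)
after S2 (kf_track): (-0.8207, -0.5382, -0.3114)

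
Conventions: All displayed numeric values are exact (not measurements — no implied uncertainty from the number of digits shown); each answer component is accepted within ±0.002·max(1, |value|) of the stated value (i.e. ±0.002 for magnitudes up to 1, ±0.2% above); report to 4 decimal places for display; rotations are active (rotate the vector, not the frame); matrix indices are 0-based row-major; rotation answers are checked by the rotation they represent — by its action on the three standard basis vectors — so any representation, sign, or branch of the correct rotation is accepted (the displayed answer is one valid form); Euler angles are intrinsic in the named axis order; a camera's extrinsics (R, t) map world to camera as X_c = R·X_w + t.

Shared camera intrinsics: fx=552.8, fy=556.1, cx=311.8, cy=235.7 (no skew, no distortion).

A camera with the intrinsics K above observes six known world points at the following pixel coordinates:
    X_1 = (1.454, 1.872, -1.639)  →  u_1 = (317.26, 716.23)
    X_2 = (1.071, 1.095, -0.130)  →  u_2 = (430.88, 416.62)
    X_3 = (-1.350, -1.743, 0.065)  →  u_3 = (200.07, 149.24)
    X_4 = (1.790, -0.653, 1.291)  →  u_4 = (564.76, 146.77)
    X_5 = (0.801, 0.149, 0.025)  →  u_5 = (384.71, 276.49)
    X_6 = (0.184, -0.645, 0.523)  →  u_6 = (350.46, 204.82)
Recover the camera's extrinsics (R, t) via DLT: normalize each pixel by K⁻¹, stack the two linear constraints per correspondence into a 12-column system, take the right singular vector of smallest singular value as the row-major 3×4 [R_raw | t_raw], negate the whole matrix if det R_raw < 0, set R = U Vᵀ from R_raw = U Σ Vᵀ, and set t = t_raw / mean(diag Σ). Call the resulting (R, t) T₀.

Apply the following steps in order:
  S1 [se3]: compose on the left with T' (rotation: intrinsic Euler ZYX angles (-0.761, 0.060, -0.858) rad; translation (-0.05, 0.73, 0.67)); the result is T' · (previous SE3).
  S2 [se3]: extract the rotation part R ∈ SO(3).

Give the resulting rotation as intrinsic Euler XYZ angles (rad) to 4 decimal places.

source (pnp_recover): camera pose = R=[0.6706 0.1563 0.7252; -0.2818 0.9580 0.0541; -0.6862 -0.2406 0.6864], t=(-0.0600, 0.3700, 4.5000)
after S1 (compose_se3): R=[-0.0106 0.3811 0.9245; -0.9613 0.2507 -0.1144; -0.2754 -0.8899 0.3637], t=(2.5370, 3.3017, 3.3317)
after S2 (rot_of_se3): [-0.0106 0.3811 0.9245; -0.9613 0.2507 -0.1144; -0.2754 -0.8899 0.3637]

rotation (euler_xyz) = (0.3048, 1.1796, -1.5987)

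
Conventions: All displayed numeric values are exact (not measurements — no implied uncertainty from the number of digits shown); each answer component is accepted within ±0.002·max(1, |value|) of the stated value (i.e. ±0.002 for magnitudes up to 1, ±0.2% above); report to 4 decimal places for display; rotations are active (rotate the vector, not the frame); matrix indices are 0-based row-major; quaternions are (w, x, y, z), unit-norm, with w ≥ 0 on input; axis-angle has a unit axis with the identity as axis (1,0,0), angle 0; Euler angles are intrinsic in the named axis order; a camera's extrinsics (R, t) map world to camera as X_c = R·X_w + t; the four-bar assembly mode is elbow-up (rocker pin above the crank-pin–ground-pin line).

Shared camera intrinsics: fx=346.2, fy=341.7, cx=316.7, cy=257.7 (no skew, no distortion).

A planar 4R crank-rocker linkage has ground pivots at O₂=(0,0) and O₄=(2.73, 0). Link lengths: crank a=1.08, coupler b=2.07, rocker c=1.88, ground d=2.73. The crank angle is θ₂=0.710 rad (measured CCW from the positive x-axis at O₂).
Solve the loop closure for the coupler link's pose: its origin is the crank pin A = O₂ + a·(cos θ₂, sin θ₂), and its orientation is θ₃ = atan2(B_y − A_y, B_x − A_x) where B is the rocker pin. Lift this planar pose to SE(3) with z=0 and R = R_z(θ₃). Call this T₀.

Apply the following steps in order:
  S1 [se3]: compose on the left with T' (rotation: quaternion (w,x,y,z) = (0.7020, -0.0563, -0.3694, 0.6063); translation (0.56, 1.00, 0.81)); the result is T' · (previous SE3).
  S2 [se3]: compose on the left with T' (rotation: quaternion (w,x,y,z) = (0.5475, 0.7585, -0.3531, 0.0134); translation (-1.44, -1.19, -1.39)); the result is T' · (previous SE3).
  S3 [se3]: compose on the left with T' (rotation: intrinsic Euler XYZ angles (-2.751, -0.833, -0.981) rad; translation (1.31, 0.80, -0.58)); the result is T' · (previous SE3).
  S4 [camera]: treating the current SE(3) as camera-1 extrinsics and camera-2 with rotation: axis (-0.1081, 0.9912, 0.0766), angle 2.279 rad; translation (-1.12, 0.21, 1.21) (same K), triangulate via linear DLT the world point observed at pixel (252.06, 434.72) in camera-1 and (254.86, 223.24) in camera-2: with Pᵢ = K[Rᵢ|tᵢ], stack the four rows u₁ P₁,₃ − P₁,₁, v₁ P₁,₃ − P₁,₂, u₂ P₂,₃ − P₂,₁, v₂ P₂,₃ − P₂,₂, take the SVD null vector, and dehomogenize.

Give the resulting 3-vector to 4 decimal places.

source (fourbar_fk): coupler pose = R=[0.8265 -0.5630 0.0000; 0.5630 0.8265 0.0000; 0.0000 0.0000 1.0000], t=(0.8190, 0.7040, 0.0000)
after S1 (compose_se3): R=[-0.4625 -0.6646 -0.5869; 0.8834 -0.2890 -0.3689; 0.0755 -0.6891 0.7208], t=(-0.0166, 1.9132, 0.8079)
after S2 (compose_se3): R=[-0.8608 -0.0871 -0.5013; 0.0440 0.9688 -0.2440; 0.5070 -0.2321 -0.8301], t=(-2.8014, -2.1491, -0.1490)
after S3 (compose_se3): R=[-0.6726 0.6807 0.2903; -0.6789 -0.4115 -0.6081; -0.2945 -0.6061 0.7389], t=(-0.8292, -1.2277, 1.3695)
after S4 (triangulate): (-1.7851, -0.5597, -0.9517)

result = (-1.7851, -0.5597, -0.9517)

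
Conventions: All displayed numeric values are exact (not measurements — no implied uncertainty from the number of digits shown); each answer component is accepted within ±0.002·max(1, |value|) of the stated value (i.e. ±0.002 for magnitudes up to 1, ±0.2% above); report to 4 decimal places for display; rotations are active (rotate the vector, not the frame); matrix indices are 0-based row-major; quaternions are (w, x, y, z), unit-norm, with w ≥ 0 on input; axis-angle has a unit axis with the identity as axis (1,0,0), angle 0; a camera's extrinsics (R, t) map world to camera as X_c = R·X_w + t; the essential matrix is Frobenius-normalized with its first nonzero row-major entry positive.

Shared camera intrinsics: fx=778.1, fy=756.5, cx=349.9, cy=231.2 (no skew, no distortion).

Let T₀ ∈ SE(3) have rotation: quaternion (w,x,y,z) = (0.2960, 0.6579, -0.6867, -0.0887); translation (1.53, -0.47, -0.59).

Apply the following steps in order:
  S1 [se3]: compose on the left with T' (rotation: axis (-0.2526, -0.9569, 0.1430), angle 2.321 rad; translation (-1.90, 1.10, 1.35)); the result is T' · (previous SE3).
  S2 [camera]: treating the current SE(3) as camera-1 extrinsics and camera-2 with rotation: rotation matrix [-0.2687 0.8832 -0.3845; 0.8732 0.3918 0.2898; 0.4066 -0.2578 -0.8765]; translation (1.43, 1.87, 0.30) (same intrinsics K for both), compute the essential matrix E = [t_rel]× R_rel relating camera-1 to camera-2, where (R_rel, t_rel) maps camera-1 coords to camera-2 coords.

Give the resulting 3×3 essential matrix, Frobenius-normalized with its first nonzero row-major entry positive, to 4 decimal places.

after S1 (compose_se3): R=[-0.5328 0.1356 0.8353; -0.8129 -0.3566 -0.4606; 0.2354 -0.9244 0.3002], t=(-2.4718, 1.5054, 2.9052)
after S2 (essential): [0.4337 0.2495 -0.0052; -0.5100 0.1082 -0.2816; 0.0625 0.5222 -0.3491]

matrix = [0.4337 0.2495 -0.0052; -0.5100 0.1082 -0.2816; 0.0625 0.5222 -0.3491]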